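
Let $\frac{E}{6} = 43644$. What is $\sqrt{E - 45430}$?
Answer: $\sqrt{216434} \approx 465.22$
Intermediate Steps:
$E = 261864$ ($E = 6 \cdot 43644 = 261864$)
$\sqrt{E - 45430} = \sqrt{261864 - 45430} = \sqrt{216434}$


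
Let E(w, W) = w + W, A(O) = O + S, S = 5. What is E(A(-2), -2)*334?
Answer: 334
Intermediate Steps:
A(O) = 5 + O (A(O) = O + 5 = 5 + O)
E(w, W) = W + w
E(A(-2), -2)*334 = (-2 + (5 - 2))*334 = (-2 + 3)*334 = 1*334 = 334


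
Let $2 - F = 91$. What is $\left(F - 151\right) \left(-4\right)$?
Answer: $960$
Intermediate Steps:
$F = -89$ ($F = 2 - 91 = -89$)
$\left(F - 151\right) \left(-4\right) = \left(-89 - 151\right) \left(-4\right) = \left(-240\right) \left(-4\right) = 960$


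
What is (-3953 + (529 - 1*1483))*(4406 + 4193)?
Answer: -42195293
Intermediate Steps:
(-3953 + (529 - 1*1483))*(4406 + 4193) = (-3953 + (529 - 1483))*8599 = (-3953 - 954)*8599 = -4907*8599 = -42195293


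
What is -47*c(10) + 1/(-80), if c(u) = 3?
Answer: -11281/80 ≈ -141.01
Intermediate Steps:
-47*c(10) + 1/(-80) = -47*3 + 1/(-80) = -141 - 1/80 = -11281/80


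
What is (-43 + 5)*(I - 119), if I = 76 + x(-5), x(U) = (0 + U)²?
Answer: 684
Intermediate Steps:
x(U) = U²
I = 101 (I = 76 + (-5)² = 76 + 25 = 101)
(-43 + 5)*(I - 119) = (-43 + 5)*(101 - 119) = -38*(-18) = 684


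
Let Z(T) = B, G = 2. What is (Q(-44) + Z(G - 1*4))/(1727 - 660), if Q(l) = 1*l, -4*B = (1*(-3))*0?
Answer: -4/97 ≈ -0.041237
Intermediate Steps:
B = 0 (B = -1*(-3)*0/4 = -(-3)*0/4 = -¼*0 = 0)
Q(l) = l
Z(T) = 0
(Q(-44) + Z(G - 1*4))/(1727 - 660) = (-44 + 0)/(1727 - 660) = -44/1067 = -44*1/1067 = -4/97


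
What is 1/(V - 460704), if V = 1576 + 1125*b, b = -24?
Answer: -1/486128 ≈ -2.0571e-6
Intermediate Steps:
V = -25424 (V = 1576 + 1125*(-24) = 1576 - 27000 = -25424)
1/(V - 460704) = 1/(-25424 - 460704) = 1/(-486128) = -1/486128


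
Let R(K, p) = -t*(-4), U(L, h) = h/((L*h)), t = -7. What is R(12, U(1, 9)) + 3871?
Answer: 3843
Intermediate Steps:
U(L, h) = 1/L (U(L, h) = h*(1/(L*h)) = 1/L)
R(K, p) = -28 (R(K, p) = -(-7)*(-4) = -1*28 = -28)
R(12, U(1, 9)) + 3871 = -28 + 3871 = 3843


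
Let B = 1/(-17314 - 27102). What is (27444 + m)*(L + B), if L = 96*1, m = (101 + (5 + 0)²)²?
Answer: 23089208025/5552 ≈ 4.1587e+6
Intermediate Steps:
m = 15876 (m = (101 + 5²)² = (101 + 25)² = 126² = 15876)
L = 96
B = -1/44416 (B = 1/(-44416) = -1/44416 ≈ -2.2514e-5)
(27444 + m)*(L + B) = (27444 + 15876)*(96 - 1/44416) = 43320*(4263935/44416) = 23089208025/5552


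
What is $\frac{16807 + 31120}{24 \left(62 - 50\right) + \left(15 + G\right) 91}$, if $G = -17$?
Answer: $\frac{47927}{106} \approx 452.14$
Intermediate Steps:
$\frac{16807 + 31120}{24 \left(62 - 50\right) + \left(15 + G\right) 91} = \frac{16807 + 31120}{24 \left(62 - 50\right) + \left(15 - 17\right) 91} = \frac{47927}{24 \cdot 12 - 182} = \frac{47927}{288 - 182} = \frac{47927}{106}$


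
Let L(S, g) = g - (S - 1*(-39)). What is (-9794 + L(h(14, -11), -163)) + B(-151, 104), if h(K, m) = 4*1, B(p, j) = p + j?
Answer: -10047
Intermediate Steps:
B(p, j) = j + p
h(K, m) = 4
L(S, g) = -39 + g - S (L(S, g) = g - (S + 39) = g - (39 + S) = g + (-39 - S) = -39 + g - S)
(-9794 + L(h(14, -11), -163)) + B(-151, 104) = (-9794 + (-39 - 163 - 1*4)) + (104 - 151) = (-9794 + (-39 - 163 - 4)) - 47 = (-9794 - 206) - 47 = -10000 - 47 = -10047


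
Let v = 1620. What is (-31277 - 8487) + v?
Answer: -38144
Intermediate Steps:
(-31277 - 8487) + v = (-31277 - 8487) + 1620 = -39764 + 1620 = -38144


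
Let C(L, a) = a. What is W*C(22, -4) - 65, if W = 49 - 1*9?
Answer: -225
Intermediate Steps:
W = 40 (W = 49 - 9 = 40)
W*C(22, -4) - 65 = 40*(-4) - 65 = -160 - 65 = -225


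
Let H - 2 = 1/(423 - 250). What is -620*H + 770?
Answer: -81930/173 ≈ -473.58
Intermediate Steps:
H = 347/173 (H = 2 + 1/(423 - 250) = 2 + 1/173 = 347/173 ≈ 2.0058)
-620*H + 770 = -620*347/173 + 770 = -215140/173 + 770 = -81930/173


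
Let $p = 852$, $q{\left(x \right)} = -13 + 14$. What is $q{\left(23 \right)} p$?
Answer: $852$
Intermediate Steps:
$q{\left(x \right)} = 1$
$q{\left(23 \right)} p = 1 \cdot 852 = 852$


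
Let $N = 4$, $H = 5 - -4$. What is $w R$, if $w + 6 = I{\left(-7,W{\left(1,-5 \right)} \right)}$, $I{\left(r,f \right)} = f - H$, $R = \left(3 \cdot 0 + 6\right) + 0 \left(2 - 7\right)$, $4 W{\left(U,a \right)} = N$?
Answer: $-84$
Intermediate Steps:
$H = 9$ ($H = 5 + 4 = 9$)
$W{\left(U,a \right)} = 1$ ($W{\left(U,a \right)} = \frac{1}{4} \cdot 4 = 1$)
$R = 6$ ($R = \left(0 + 6\right) + 0 \left(2 - 7\right) = 6 + 0 \left(-5\right) = 6 + 0 = 6$)
$I{\left(r,f \right)} = -9 + f$ ($I{\left(r,f \right)} = f - 9 = -9 + f$)
$w = -14$ ($w = -6 + \left(-9 + 1\right) = -6 - 8 = -14$)
$w R = \left(-14\right) 6 = -84$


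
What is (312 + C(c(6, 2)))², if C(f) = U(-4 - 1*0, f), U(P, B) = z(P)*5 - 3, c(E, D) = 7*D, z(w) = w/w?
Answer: 98596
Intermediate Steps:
z(w) = 1
U(P, B) = 2 (U(P, B) = 1*5 - 3 = 5 - 3 = 2)
C(f) = 2
(312 + C(c(6, 2)))² = (312 + 2)² = 314² = 98596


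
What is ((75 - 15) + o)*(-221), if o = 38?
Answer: -21658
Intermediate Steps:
((75 - 15) + o)*(-221) = ((75 - 15) + 38)*(-221) = (60 + 38)*(-221) = 98*(-221) = -21658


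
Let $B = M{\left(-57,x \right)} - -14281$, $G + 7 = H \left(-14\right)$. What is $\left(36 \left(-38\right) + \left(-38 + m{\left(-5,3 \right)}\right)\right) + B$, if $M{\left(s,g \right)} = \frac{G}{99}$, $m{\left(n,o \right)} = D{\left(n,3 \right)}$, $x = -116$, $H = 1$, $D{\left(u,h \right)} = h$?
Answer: $\frac{424967}{33} \approx 12878.0$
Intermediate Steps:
$G = -21$ ($G = -7 + 1 \left(-14\right) = -7 - 14 = -21$)
$m{\left(n,o \right)} = 3$
$M{\left(s,g \right)} = - \frac{7}{33}$ ($M{\left(s,g \right)} = - \frac{21}{99} = \left(-21\right) \frac{1}{99} = - \frac{7}{33}$)
$B = \frac{471266}{33}$ ($B = - \frac{7}{33} - -14281 = - \frac{7}{33} + 14281 = \frac{471266}{33} \approx 14281.0$)
$\left(36 \left(-38\right) + \left(-38 + m{\left(-5,3 \right)}\right)\right) + B = \left(36 \left(-38\right) + \left(-38 + 3\right)\right) + \frac{471266}{33} = \left(-1368 - 35\right) + \frac{471266}{33} = -1403 + \frac{471266}{33} = \frac{424967}{33}$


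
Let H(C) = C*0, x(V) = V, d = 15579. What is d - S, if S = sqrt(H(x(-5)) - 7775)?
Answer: 15579 - 5*I*sqrt(311) ≈ 15579.0 - 88.176*I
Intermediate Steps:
H(C) = 0
S = 5*I*sqrt(311) (S = sqrt(0 - 7775) = sqrt(-7775) = 5*I*sqrt(311) ≈ 88.176*I)
d - S = 15579 - 5*I*sqrt(311)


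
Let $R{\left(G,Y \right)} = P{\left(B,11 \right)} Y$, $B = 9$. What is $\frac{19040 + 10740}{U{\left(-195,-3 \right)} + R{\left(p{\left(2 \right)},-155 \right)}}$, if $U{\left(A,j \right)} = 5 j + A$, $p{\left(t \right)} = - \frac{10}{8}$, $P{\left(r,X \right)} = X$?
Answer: $- \frac{5956}{383} \approx -15.551$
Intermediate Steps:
$p{\left(t \right)} = - \frac{5}{4}$ ($p{\left(t \right)} = \left(-10\right) \frac{1}{8} = - \frac{5}{4}$)
$R{\left(G,Y \right)} = 11 Y$
$U{\left(A,j \right)} = A + 5 j$
$\frac{19040 + 10740}{U{\left(-195,-3 \right)} + R{\left(p{\left(2 \right)},-155 \right)}} = \frac{19040 + 10740}{\left(-195 + 5 \left(-3\right)\right) + 11 \left(-155\right)} = \frac{29780}{\left(-195 - 15\right) - 1705} = \frac{29780}{-210 - 1705} = \frac{29780}{-1915} = 29780 \left(- \frac{1}{1915}\right) = - \frac{5956}{383}$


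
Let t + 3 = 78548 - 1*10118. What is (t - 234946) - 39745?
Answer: -206264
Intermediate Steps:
t = 68427 (t = -3 + (78548 - 1*10118) = -3 + (78548 - 10118) = -3 + 68430 = 68427)
(t - 234946) - 39745 = (68427 - 234946) - 39745 = -166519 - 39745 = -206264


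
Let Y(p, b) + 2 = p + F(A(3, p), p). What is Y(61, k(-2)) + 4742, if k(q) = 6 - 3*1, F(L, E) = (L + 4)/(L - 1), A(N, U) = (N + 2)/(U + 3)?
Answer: 282998/59 ≈ 4796.6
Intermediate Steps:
A(N, U) = (2 + N)/(3 + U)
F(L, E) = (4 + L)/(-1 + L)
k(q) = 3 (k(q) = 6 - 3 = 3)
Y(p, b) = -2 + p + (4 + 5/(3 + p))/(-1 + 5/(3 + p)) (Y(p, b) = -2 + (p + (4 + (2 + 3)/(3 + p))/(-1 + (2 + 3)/(3 + p))) = -2 + (p + (4 + 5/(3 + p))/(-1 + 5/(3 + p))) = -2 + p + (4 + 5/(3 + p))/(-1 + 5/(3 + p)))
Y(61, k(-2)) + 4742 = (-13 + 61**2 - 8*61)/(-2 + 61) + 4742 = (-13 + 3721 - 488)/59 + 4742 = (1/59)*3220 + 4742 = 3220/59 + 4742 = 282998/59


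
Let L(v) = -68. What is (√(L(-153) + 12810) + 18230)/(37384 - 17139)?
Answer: 3646/4049 + √12742/20245 ≈ 0.90604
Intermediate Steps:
(√(L(-153) + 12810) + 18230)/(37384 - 17139) = (√(-68 + 12810) + 18230)/(37384 - 17139) = (√12742 + 18230)/20245 = (18230 + √12742)*(1/20245) = 3646/4049 + √12742/20245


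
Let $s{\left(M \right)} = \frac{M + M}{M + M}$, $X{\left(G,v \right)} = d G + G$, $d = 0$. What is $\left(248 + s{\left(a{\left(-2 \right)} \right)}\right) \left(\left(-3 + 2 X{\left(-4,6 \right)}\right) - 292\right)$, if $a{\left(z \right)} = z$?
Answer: $-75447$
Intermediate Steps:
$X{\left(G,v \right)} = G$ ($X{\left(G,v \right)} = 0 G + G = 0 + G = G$)
$s{\left(M \right)} = 1$ ($s{\left(M \right)} = \frac{2 M}{2 M} = 2 M \frac{1}{2 M} = 1$)
$\left(248 + s{\left(a{\left(-2 \right)} \right)}\right) \left(\left(-3 + 2 X{\left(-4,6 \right)}\right) - 292\right) = \left(248 + 1\right) \left(\left(-3 + 2 \left(-4\right)\right) - 292\right) = 249 \left(\left(-3 - 8\right) - 292\right) = 249 \left(-11 - 292\right) = 249 \left(-303\right) = -75447$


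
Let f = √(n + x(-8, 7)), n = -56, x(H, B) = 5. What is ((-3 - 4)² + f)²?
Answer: (49 + I*√51)² ≈ 2350.0 + 699.86*I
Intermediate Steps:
f = I*√51 (f = √(-56 + 5) = √(-51) = I*√51 ≈ 7.1414*I)
((-3 - 4)² + f)² = ((-3 - 4)² + I*√51)² = ((-7)² + I*√51)² = (49 + I*√51)²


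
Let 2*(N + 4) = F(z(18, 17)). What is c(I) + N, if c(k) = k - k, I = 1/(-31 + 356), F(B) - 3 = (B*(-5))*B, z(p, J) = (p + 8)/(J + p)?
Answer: -1901/490 ≈ -3.8796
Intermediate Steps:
z(p, J) = (8 + p)/(J + p)
F(B) = 3 - 5*B² (F(B) = 3 + (B*(-5))*B = 3 + (-5*B)*B = 3 - 5*B²)
I = 1/325 ≈ 0.0030769
c(k) = 0
N = -1901/490 (N = -4 + (3 - 5*(8 + 18)²/(17 + 18)²)/2 = -4 + (3 - 5*(26/35)²)/2 = -4 + (3 - 5*676/1225)/2 = -4 + (3 - 676/245)/2 = -4 + (½)*(59/245) = -4 + 59/490 = -1901/490 ≈ -3.8796)
c(I) + N = 0 - 1901/490 = -1901/490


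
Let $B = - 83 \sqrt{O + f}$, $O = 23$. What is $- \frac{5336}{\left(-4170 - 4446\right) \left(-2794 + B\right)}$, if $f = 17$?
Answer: $- \frac{931799}{4055376726} + \frac{55361 \sqrt{10}}{4055376726} \approx -0.0001866$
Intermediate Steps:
$B = - 166 \sqrt{10}$ ($B = - 83 \sqrt{23 + 17} = - 83 \sqrt{40} = - 83 \cdot 2 \sqrt{10} = - 166 \sqrt{10} \approx -524.94$)
$- \frac{5336}{\left(-4170 - 4446\right) \left(-2794 + B\right)} = - \frac{5336}{\left(-4170 - 4446\right) \left(-2794 - 166 \sqrt{10}\right)} = - \frac{5336}{\left(-8616\right) \left(-2794 - 166 \sqrt{10}\right)} = - \frac{5336}{24073104 + 1430256 \sqrt{10}}$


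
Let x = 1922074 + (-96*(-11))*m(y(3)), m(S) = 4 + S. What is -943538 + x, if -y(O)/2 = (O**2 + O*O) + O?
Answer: 938408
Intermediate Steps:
y(O) = -4*O**2 - 2*O (y(O) = -2*((O**2 + O*O) + O) = -2*((O**2 + O**2) + O) = -2*(2*O**2 + O) = -2*(O + 2*O**2) = -4*O**2 - 2*O)
x = 1881946 (x = 1922074 + (-96*(-11))*(4 - 2*3*(1 + 2*3)) = 1922074 + 1056*(4 - 2*3*(1 + 6)) = 1922074 + 1056*(4 - 2*3*7) = 1922074 + 1056*(4 - 42) = 1922074 + 1056*(-38) = 1922074 - 40128 = 1881946)
-943538 + x = -943538 + 1881946 = 938408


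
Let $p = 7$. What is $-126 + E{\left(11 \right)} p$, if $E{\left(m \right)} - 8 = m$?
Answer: $7$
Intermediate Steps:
$E{\left(m \right)} = 8 + m$
$-126 + E{\left(11 \right)} p = -126 + \left(8 + 11\right) 7 = -126 + 19 \cdot 7 = -126 + 133 = 7$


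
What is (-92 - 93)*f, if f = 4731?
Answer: -875235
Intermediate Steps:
(-92 - 93)*f = (-92 - 93)*4731 = -185*4731 = -875235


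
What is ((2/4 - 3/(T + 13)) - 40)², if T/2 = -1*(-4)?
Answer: 308025/196 ≈ 1571.6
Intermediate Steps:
T = 8 (T = 2*(-1*(-4)) = 2*4 = 8)
((2/4 - 3/(T + 13)) - 40)² = ((2/4 - 3/(8 + 13)) - 40)² = ((2*(¼) - 3/21) - 40)² = ((½ - 3*1/21) - 40)² = ((½ - ⅐) - 40)² = (5/14 - 40)² = (-555/14)² = 308025/196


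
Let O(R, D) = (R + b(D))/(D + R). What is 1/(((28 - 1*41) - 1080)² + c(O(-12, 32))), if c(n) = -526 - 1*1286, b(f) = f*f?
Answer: 1/1192837 ≈ 8.3834e-7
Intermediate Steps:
b(f) = f²
O(R, D) = (R + D²)/(D + R)
c(n) = -1812 (c(n) = -526 - 1286 = -1812)
1/(((28 - 1*41) - 1080)² + c(O(-12, 32))) = 1/(((28 - 1*41) - 1080)² - 1812) = 1/(((28 - 41) - 1080)² - 1812) = 1/((-13 - 1080)² - 1812) = 1/((-1093)² - 1812) = 1/(1194649 - 1812) = 1/1192837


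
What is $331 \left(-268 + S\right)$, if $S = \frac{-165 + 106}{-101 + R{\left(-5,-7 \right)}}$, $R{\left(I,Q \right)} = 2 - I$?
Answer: $- \frac{8319023}{94} \approx -88500.0$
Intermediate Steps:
$S = \frac{59}{94}$ ($S = \frac{-165 + 106}{-101 + \left(2 - -5\right)} = - \frac{59}{-101 + \left(2 + 5\right)} = - \frac{59}{-101 + 7} = - \frac{59}{-94} = \left(-59\right) \left(- \frac{1}{94}\right) = \frac{59}{94} \approx 0.62766$)
$331 \left(-268 + S\right) = 331 \left(-268 + \frac{59}{94}\right) = 331 \left(- \frac{25133}{94}\right) = - \frac{8319023}{94}$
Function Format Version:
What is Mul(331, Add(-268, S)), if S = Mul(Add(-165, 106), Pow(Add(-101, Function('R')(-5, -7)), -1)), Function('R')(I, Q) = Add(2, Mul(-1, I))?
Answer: Rational(-8319023, 94) ≈ -88500.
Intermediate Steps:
S = Rational(59, 94) (S = Mul(Add(-165, 106), Pow(Add(-101, Add(2, Mul(-1, -5))), -1)) = Mul(-59, Pow(Add(-101, Add(2, 5)), -1)) = Mul(-59, Pow(Add(-101, 7), -1)) = Mul(-59, Pow(-94, -1)) = Mul(-59, Rational(-1, 94)) = Rational(59, 94) ≈ 0.62766)
Mul(331, Add(-268, S)) = Mul(331, Add(-268, Rational(59, 94))) = Mul(331, Rational(-25133, 94)) = Rational(-8319023, 94)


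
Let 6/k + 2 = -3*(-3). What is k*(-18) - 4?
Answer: -136/7 ≈ -19.429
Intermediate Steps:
k = 6/7 (k = 6/(-2 - 3*(-3)) = 6/(-2 + 9) = 6/7 ≈ 0.85714)
k*(-18) - 4 = (6/7)*(-18) - 4 = -108/7 - 4 = -136/7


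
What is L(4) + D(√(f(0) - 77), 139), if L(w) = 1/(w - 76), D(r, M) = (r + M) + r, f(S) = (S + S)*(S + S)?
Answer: 10007/72 + 2*I*√77 ≈ 138.99 + 17.55*I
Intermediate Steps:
f(S) = 4*S² (f(S) = (2*S)*(2*S) = 4*S²)
D(r, M) = M + 2*r (D(r, M) = (M + r) + r = M + 2*r)
L(w) = 1/(-76 + w)
L(4) + D(√(f(0) - 77), 139) = 1/(-76 + 4) + (139 + 2*√(4*0² - 77)) = 1/(-72) + (139 + 2*√(4*0 - 77)) = -1/72 + (139 + 2*√(0 - 77)) = -1/72 + (139 + 2*√(-77)) = -1/72 + (139 + 2*(I*√77)) = -1/72 + (139 + 2*I*√77) = 10007/72 + 2*I*√77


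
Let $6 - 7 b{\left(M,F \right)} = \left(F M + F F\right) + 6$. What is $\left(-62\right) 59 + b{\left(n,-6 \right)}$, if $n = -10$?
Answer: $- \frac{25702}{7} \approx -3671.7$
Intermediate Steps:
$b{\left(M,F \right)} = - \frac{F^{2}}{7} - \frac{F M}{7}$ ($b{\left(M,F \right)} = \frac{6}{7} - \frac{\left(F M + F F\right) + 6}{7} = \frac{6}{7} - \frac{\left(F M + F^{2}\right) + 6}{7} = \frac{6}{7} - \frac{\left(F^{2} + F M\right) + 6}{7} = \frac{6}{7} - \frac{6 + F^{2} + F M}{7} = \frac{6}{7} - \left(\frac{6}{7} + \frac{F^{2}}{7} + \frac{F M}{7}\right) = - \frac{F^{2}}{7} - \frac{F M}{7}$)
$\left(-62\right) 59 + b{\left(n,-6 \right)} = \left(-62\right) 59 - - \frac{6 \left(-6 - 10\right)}{7} = -3658 - \left(- \frac{6}{7}\right) \left(-16\right) = -3658 - \frac{96}{7} = - \frac{25702}{7}$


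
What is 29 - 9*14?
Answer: -97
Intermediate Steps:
29 - 9*14 = 29 - 126 = -97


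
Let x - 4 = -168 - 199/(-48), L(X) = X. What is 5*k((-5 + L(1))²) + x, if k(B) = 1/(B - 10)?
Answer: -7633/48 ≈ -159.02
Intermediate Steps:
k(B) = 1/(-10 + B)
x = -7673/48 (x = 4 + (-168 - 199/(-48)) = 4 + (-168 - 199*(-1)/48) = 4 + (-168 - 1*(-199/48)) = 4 + (-168 + 199/48) = 4 - 7865/48 = -7673/48 ≈ -159.85)
5*k((-5 + L(1))²) + x = 5/(-10 + (-5 + 1)²) - 7673/48 = 5/(-10 + (-4)²) - 7673/48 = 5/(-10 + 16) - 7673/48 = 5/6 - 7673/48 = 5*(⅙) - 7673/48 = ⅚ - 7673/48 = -7633/48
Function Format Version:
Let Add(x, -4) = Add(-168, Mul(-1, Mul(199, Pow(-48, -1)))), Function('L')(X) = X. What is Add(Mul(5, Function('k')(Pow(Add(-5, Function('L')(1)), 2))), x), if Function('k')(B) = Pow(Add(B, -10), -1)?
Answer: Rational(-7633, 48) ≈ -159.02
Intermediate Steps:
Function('k')(B) = Pow(Add(-10, B), -1)
x = Rational(-7673, 48) (x = Add(4, Add(-168, Mul(-1, Mul(199, Pow(-48, -1))))) = Add(4, Add(-168, Mul(-1, Mul(199, Rational(-1, 48))))) = Add(4, Add(-168, Mul(-1, Rational(-199, 48)))) = Add(4, Add(-168, Rational(199, 48))) = Add(4, Rational(-7865, 48)) = Rational(-7673, 48) ≈ -159.85)
Add(Mul(5, Function('k')(Pow(Add(-5, Function('L')(1)), 2))), x) = Add(Mul(5, Pow(Add(-10, Pow(Add(-5, 1), 2)), -1)), Rational(-7673, 48)) = Add(Mul(5, Pow(Add(-10, Pow(-4, 2)), -1)), Rational(-7673, 48)) = Add(Mul(5, Pow(Add(-10, 16), -1)), Rational(-7673, 48)) = Add(Mul(5, Pow(6, -1)), Rational(-7673, 48)) = Add(Mul(5, Rational(1, 6)), Rational(-7673, 48)) = Add(Rational(5, 6), Rational(-7673, 48)) = Rational(-7633, 48)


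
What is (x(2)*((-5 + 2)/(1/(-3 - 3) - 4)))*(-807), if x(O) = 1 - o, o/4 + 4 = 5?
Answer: 43578/25 ≈ 1743.1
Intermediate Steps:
o = 4 (o = -16 + 4*5 = -16 + 20 = 4)
x(O) = -3 (x(O) = 1 - 1*4 = 1 - 4 = -3)
(x(2)*((-5 + 2)/(1/(-3 - 3) - 4)))*(-807) = -3*(-5 + 2)/(1/(-3 - 3) - 4)*(-807) = -(-9)/(1/(-6) - 4)*(-807) = -(-9)/(-⅙ - 4)*(-807) = -(-9)/(-25/6)*(-807) = -(-9)*(-6)/25*(-807) = -3*18/25*(-807) = -54/25*(-807) = 43578/25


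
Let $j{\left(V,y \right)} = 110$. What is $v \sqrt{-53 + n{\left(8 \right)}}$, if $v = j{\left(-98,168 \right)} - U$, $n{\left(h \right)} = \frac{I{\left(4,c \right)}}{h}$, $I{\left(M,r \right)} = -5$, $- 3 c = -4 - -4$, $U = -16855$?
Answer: $\frac{16965 i \sqrt{858}}{4} \approx 1.2423 \cdot 10^{5} i$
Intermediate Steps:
$c = 0$ ($c = - \frac{-4 - -4}{3} = - \frac{-4 + 4}{3} = \left(- \frac{1}{3}\right) 0 = 0$)
$n{\left(h \right)} = - \frac{5}{h}$
$v = 16965$ ($v = 110 - -16855 = 110 + 16855 = 16965$)
$v \sqrt{-53 + n{\left(8 \right)}} = 16965 \sqrt{-53 - \frac{5}{8}} = 16965 \sqrt{- \frac{429}{8}} = 16965 \frac{i \sqrt{858}}{4} = \frac{16965 i \sqrt{858}}{4}$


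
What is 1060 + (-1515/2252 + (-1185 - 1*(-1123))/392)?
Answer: 29219298/27587 ≈ 1059.2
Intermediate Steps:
1060 + (-1515/2252 + (-1185 - 1*(-1123))/392) = 1060 + (-1515*1/2252 + (-1185 + 1123)*(1/392)) = 1060 + (-1515/2252 - 62*1/392) = 1060 + (-1515/2252 - 31/196) = 1060 - 22922/27587 = 29219298/27587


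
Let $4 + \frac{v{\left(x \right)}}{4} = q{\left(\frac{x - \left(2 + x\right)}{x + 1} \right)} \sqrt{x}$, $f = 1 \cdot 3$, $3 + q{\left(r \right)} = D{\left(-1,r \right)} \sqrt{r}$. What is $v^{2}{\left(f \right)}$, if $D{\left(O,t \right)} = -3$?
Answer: $4 \left(8 + 3 \sqrt{3} \left(2 + i \sqrt{2}\right)\right)^{2} \approx 1137.1 + 1081.2 i$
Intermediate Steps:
$q{\left(r \right)} = -3 - 3 \sqrt{r}$
$f = 3$
$v{\left(x \right)} = -16 + 4 \sqrt{x} \left(-3 - 3 \sqrt{2} \sqrt{- \frac{1}{1 + x}}\right)$ ($v{\left(x \right)} = -16 + 4 \left(-3 - 3 \sqrt{\frac{x - \left(2 + x\right)}{x + 1}}\right) \sqrt{x} = -16 + 4 \left(-3 - 3 \sqrt{- \frac{2}{1 + x}}\right) \sqrt{x} = -16 + 4 \left(-3 - 3 \sqrt{2} \sqrt{- \frac{1}{1 + x}}\right) \sqrt{x} = -16 + 4 \sqrt{x} \left(-3 - 3 \sqrt{2} \sqrt{- \frac{1}{1 + x}}\right)$)
$v^{2}{\left(f \right)} = \left(-16 + 12 \sqrt{3} \left(-1 - \sqrt{2} \sqrt{- \frac{1}{1 + 3}}\right)\right)^{2} = \left(-16 + 12 \sqrt{3} \left(-1 - \sqrt{2} \sqrt{- \frac{1}{4}}\right)\right)^{2} = \left(-16 + 12 \sqrt{3} \left(-1 - \sqrt{2} \frac{i}{2}\right)\right)^{2} = \left(-16 + 12 \sqrt{3} \left(-1 - \frac{i \sqrt{2}}{2}\right)\right)^{2}$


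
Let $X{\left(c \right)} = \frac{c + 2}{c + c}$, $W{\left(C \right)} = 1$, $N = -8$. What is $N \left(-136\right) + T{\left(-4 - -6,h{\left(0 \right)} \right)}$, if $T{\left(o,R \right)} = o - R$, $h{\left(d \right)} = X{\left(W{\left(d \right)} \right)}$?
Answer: $\frac{2177}{2} \approx 1088.5$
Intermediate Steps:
$X{\left(c \right)} = \frac{2 + c}{2 c}$
$h{\left(d \right)} = \frac{3}{2}$ ($h{\left(d \right)} = \frac{2 + 1}{2 \cdot 1} = \frac{1}{2} \cdot 1 \cdot 3 = \frac{3}{2}$)
$N \left(-136\right) + T{\left(-4 - -6,h{\left(0 \right)} \right)} = \left(-8\right) \left(-136\right) - - \frac{1}{2} = 1088 + \left(\left(-4 + 6\right) - \frac{3}{2}\right) = 1088 + \left(2 - \frac{3}{2}\right) = 1088 + \frac{1}{2} = \frac{2177}{2}$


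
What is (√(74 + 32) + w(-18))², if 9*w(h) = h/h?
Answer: 8587/81 + 2*√106/9 ≈ 108.30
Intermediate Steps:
w(h) = ⅑ (w(h) = (h/h)/9 = (⅑)*1 = ⅑)
(√(74 + 32) + w(-18))² = (√(74 + 32) + ⅑)² = (√106 + ⅑)² = (⅑ + √106)²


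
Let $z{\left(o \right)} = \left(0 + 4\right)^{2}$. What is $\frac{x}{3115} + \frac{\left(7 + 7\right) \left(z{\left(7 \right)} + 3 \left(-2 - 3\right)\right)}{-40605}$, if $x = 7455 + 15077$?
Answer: $\frac{36594730}{5059383} \approx 7.233$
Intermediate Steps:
$x = 22532$
$z{\left(o \right)} = 16$ ($z{\left(o \right)} = 4^{2} = 16$)
$\frac{x}{3115} + \frac{\left(7 + 7\right) \left(z{\left(7 \right)} + 3 \left(-2 - 3\right)\right)}{-40605} = \frac{22532}{3115} + \frac{\left(7 + 7\right) \left(16 + 3 \left(-2 - 3\right)\right)}{-40605} = 22532 \cdot \frac{1}{3115} + 14 \left(16 + 3 \left(-5\right)\right) \left(- \frac{1}{40605}\right) = \frac{22532}{3115} + 14 \left(16 - 15\right) \left(- \frac{1}{40605}\right) = \frac{22532}{3115} + 14 \cdot 1 \left(- \frac{1}{40605}\right) = \frac{22532}{3115} + 14 \left(- \frac{1}{40605}\right) = \frac{22532}{3115} - \frac{14}{40605} = \frac{36594730}{5059383}$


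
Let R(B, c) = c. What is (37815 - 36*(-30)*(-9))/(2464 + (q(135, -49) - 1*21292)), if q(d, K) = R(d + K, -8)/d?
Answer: -3792825/2541788 ≈ -1.4922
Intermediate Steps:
q(d, K) = -8/d
(37815 - 36*(-30)*(-9))/(2464 + (q(135, -49) - 1*21292)) = (37815 - 36*(-30)*(-9))/(2464 + (-8/135 - 1*21292)) = (37815 + 1080*(-9))/(2464 + (-8*1/135 - 21292)) = (37815 - 9720)/(2464 + (-8/135 - 21292)) = 28095/(2464 - 2874428/135) = 28095/(-2541788/135) = 28095*(-135/2541788) = -3792825/2541788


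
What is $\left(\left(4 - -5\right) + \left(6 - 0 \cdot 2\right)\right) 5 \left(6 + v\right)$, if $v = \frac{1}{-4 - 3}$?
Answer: $\frac{3075}{7} \approx 439.29$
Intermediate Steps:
$v = - \frac{1}{7}$ ($v = \frac{1}{-7} = - \frac{1}{7} \approx -0.14286$)
$\left(\left(4 - -5\right) + \left(6 - 0 \cdot 2\right)\right) 5 \left(6 + v\right) = \left(\left(4 - -5\right) + \left(6 - 0 \cdot 2\right)\right) 5 \left(6 - \frac{1}{7}\right) = \left(\left(4 + 5\right) + \left(6 - 0\right)\right) 5 \cdot \frac{41}{7} = \left(9 + \left(6 + 0\right)\right) \frac{205}{7} = \left(9 + 6\right) \frac{205}{7} = 15 \cdot \frac{205}{7} = \frac{3075}{7}$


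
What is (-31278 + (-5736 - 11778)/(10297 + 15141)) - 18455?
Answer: -90366112/1817 ≈ -49734.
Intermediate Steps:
(-31278 + (-5736 - 11778)/(10297 + 15141)) - 18455 = (-31278 - 17514/25438) - 18455 = (-31278 - 17514*1/25438) - 18455 = (-31278 - 1251/1817) - 18455 = -56833377/1817 - 18455 = -90366112/1817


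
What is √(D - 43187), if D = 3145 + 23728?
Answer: I*√16314 ≈ 127.73*I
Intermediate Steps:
D = 26873
√(D - 43187) = √(26873 - 43187) = √(-16314) = I*√16314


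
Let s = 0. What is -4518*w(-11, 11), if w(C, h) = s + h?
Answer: -49698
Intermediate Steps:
w(C, h) = h (w(C, h) = 0 + h = h)
-4518*w(-11, 11) = -4518*11 = -49698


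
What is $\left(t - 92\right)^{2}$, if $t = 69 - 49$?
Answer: $5184$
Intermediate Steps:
$t = 20$
$\left(t - 92\right)^{2} = \left(20 - 92\right)^{2} = \left(-72\right)^{2} = 5184$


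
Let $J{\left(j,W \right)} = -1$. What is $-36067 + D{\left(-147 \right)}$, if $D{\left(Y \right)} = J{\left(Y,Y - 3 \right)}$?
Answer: $-36068$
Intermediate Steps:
$D{\left(Y \right)} = -1$
$-36067 + D{\left(-147 \right)} = -36067 - 1 = -36068$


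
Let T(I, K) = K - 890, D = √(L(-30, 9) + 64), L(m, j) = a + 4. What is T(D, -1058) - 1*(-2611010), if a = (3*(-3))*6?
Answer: 2609062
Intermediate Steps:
a = -54 (a = -9*6 = -54)
L(m, j) = -50 (L(m, j) = -54 + 4 = -50)
D = √14 (D = √(-50 + 64) = √14 ≈ 3.7417)
T(I, K) = -890 + K
T(D, -1058) - 1*(-2611010) = (-890 - 1058) - 1*(-2611010) = -1948 + 2611010 = 2609062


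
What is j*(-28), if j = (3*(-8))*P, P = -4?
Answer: -2688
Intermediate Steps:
j = 96 (j = (3*(-8))*(-4) = -24*(-4) = 96)
j*(-28) = 96*(-28) = -2688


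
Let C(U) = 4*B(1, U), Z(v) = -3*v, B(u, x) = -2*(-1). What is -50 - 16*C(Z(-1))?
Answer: -178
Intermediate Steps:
B(u, x) = 2
C(U) = 8 (C(U) = 4*2 = 8)
-50 - 16*C(Z(-1)) = -50 - 16*8 = -50 - 128 = -178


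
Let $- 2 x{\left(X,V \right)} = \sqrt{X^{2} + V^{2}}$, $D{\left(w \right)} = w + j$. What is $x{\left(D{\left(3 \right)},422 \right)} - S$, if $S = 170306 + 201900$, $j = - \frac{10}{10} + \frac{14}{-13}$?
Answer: $-372206 - \frac{\sqrt{7524085}}{13} \approx -3.7242 \cdot 10^{5}$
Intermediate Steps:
$j = - \frac{27}{13}$ ($j = \left(-10\right) \frac{1}{10} + 14 \left(- \frac{1}{13}\right) = -1 - \frac{14}{13} = - \frac{27}{13} \approx -2.0769$)
$S = 372206$
$D{\left(w \right)} = - \frac{27}{13} + w$ ($D{\left(w \right)} = w - \frac{27}{13} = - \frac{27}{13} + w$)
$x{\left(X,V \right)} = - \frac{\sqrt{V^{2} + X^{2}}}{2}$ ($x{\left(X,V \right)} = - \frac{\sqrt{X^{2} + V^{2}}}{2} = - \frac{\sqrt{V^{2} + X^{2}}}{2}$)
$x{\left(D{\left(3 \right)},422 \right)} - S = - \frac{\sqrt{422^{2} + \left(- \frac{27}{13} + 3\right)^{2}}}{2} - 372206 = - \frac{\sqrt{178084 + \left(\frac{12}{13}\right)^{2}}}{2} - 372206 = - \frac{\sqrt{178084 + \frac{144}{169}}}{2} - 372206 = - \frac{\sqrt{\frac{30096340}{169}}}{2} - 372206 = - \frac{\frac{2}{13} \sqrt{7524085}}{2} - 372206 = - \frac{\sqrt{7524085}}{13} - 372206 = -372206 - \frac{\sqrt{7524085}}{13}$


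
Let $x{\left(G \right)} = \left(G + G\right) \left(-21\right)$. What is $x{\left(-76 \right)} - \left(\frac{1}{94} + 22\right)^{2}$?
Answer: $\frac{23923751}{8836} \approx 2707.5$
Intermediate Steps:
$x{\left(G \right)} = - 42 G$ ($x{\left(G \right)} = 2 G \left(-21\right) = - 42 G$)
$x{\left(-76 \right)} - \left(\frac{1}{94} + 22\right)^{2} = \left(-42\right) \left(-76\right) - \left(\frac{1}{94} + 22\right)^{2} = 3192 - \left(\frac{1}{94} + 22\right)^{2} = 3192 - \left(\frac{2069}{94}\right)^{2} = 3192 - \frac{4280761}{8836} = \frac{23923751}{8836}$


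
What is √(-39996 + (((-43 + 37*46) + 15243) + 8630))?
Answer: 8*I*√226 ≈ 120.27*I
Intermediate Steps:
√(-39996 + (((-43 + 37*46) + 15243) + 8630)) = √(-39996 + (((-43 + 1702) + 15243) + 8630)) = √(-39996 + ((1659 + 15243) + 8630)) = √(-39996 + (16902 + 8630)) = √(-39996 + 25532) = √(-14464) = 8*I*√226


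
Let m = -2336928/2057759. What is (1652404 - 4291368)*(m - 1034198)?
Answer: 510551387614758040/187069 ≈ 2.7292e+12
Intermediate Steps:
m = -212448/187069 (m = -2336928*1/2057759 = -212448/187069 ≈ -1.1357)
(1652404 - 4291368)*(m - 1034198) = (1652404 - 4291368)*(-212448/187069 - 1034198) = -2638964*(-193466598110/187069) = 510551387614758040/187069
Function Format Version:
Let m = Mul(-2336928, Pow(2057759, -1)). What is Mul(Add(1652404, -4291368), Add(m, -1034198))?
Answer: Rational(510551387614758040, 187069) ≈ 2.7292e+12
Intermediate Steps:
m = Rational(-212448, 187069) (m = Mul(-2336928, Rational(1, 2057759)) = Rational(-212448, 187069) ≈ -1.1357)
Mul(Add(1652404, -4291368), Add(m, -1034198)) = Mul(Add(1652404, -4291368), Add(Rational(-212448, 187069), -1034198)) = Mul(-2638964, Rational(-193466598110, 187069)) = Rational(510551387614758040, 187069)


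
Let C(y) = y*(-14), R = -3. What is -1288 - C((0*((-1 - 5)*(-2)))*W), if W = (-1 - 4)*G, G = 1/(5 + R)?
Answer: -1288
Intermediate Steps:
G = ½ (G = 1/(5 - 3) = 1/2 = ½ ≈ 0.50000)
W = -5/2 (W = (-1 - 4)*(½) = -5*½ = -5/2 ≈ -2.5000)
C(y) = -14*y
-1288 - C((0*((-1 - 5)*(-2)))*W) = -1288 - (-14)*(0*((-1 - 5)*(-2)))*(-5/2) = -1288 - (-14)*(0*(-6*(-2)))*(-5/2) = -1288 - (-14)*(0*12)*(-5/2) = -1288 - (-14)*0*(-5/2) = -1288 - (-14)*0 = -1288 - 1*0 = -1288 + 0 = -1288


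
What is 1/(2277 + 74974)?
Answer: 1/77251 ≈ 1.2945e-5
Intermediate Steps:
1/(2277 + 74974) = 1/77251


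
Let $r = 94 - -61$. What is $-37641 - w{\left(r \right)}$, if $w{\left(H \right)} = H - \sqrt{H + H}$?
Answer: $-37796 + \sqrt{310} \approx -37778.0$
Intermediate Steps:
$r = 155$ ($r = 94 + 61 = 155$)
$w{\left(H \right)} = H - \sqrt{2} \sqrt{H}$ ($w{\left(H \right)} = H - \sqrt{2 H} = H - \sqrt{2} \sqrt{H}$)
$-37641 - w{\left(r \right)} = -37641 - \left(155 - \sqrt{2} \sqrt{155}\right) = -37641 - \left(155 - \sqrt{310}\right) = -37796 + \sqrt{310}$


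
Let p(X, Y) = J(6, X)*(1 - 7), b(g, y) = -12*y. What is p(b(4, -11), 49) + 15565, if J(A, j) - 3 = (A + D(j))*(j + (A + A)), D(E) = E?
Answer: -103685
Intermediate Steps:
J(A, j) = 3 + (A + j)*(j + 2*A) (J(A, j) = 3 + (A + j)*(j + (A + A)) = 3 + (A + j)*(j + 2*A))
p(X, Y) = -450 - 108*X - 6*X**2 (p(X, Y) = (3 + X**2 + 2*6**2 + 3*6*X)*(1 - 7) = (3 + X**2 + 2*36 + 18*X)*(-6) = (3 + X**2 + 72 + 18*X)*(-6) = (75 + X**2 + 18*X)*(-6) = -450 - 108*X - 6*X**2)
p(b(4, -11), 49) + 15565 = (-450 - (-1296)*(-11) - 6*(-12*(-11))**2) + 15565 = (-450 - 108*132 - 6*132**2) + 15565 = (-450 - 14256 - 6*17424) + 15565 = (-450 - 14256 - 104544) + 15565 = -119250 + 15565 = -103685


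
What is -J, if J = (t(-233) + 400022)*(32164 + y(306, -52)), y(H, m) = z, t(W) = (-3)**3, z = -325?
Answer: -12735440805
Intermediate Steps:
t(W) = -27
y(H, m) = -325
J = 12735440805 (J = (-27 + 400022)*(32164 - 325) = 399995*31839 = 12735440805)
-J = -1*12735440805 = -12735440805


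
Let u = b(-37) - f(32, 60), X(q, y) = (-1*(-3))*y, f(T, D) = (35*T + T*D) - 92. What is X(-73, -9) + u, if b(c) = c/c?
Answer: -2974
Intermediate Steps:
f(T, D) = -92 + 35*T + D*T (f(T, D) = (35*T + D*T) - 92 = -92 + 35*T + D*T)
b(c) = 1
X(q, y) = 3*y
u = -2947 (u = 1 - (-92 + 35*32 + 60*32) = 1 - (-92 + 1120 + 1920) = 1 - 1*2948 = 1 - 2948 = -2947)
X(-73, -9) + u = 3*(-9) - 2947 = -27 - 2947 = -2974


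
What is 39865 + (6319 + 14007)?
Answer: 60191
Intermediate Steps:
39865 + (6319 + 14007) = 39865 + 20326 = 60191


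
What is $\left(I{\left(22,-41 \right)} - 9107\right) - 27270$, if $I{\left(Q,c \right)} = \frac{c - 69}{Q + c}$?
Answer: $- \frac{691053}{19} \approx -36371.0$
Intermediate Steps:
$I{\left(Q,c \right)} = \frac{-69 + c}{Q + c}$
$\left(I{\left(22,-41 \right)} - 9107\right) - 27270 = \left(\frac{-69 - 41}{22 - 41} - 9107\right) - 27270 = \left(\frac{1}{-19} \left(-110\right) - 9107\right) - 27270 = \left(\left(- \frac{1}{19}\right) \left(-110\right) - 9107\right) - 27270 = \left(\frac{110}{19} - 9107\right) - 27270 = - \frac{172923}{19} - 27270 = - \frac{691053}{19}$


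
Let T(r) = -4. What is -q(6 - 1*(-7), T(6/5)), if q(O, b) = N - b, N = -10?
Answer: 6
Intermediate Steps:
q(O, b) = -10 - b
-q(6 - 1*(-7), T(6/5)) = -(-10 - 1*(-4)) = -(-10 + 4) = -1*(-6) = 6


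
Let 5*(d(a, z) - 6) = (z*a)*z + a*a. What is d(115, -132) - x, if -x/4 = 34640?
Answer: 541963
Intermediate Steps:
d(a, z) = 6 + a²/5 + a*z²/5 (d(a, z) = 6 + ((z*a)*z + a*a)/5 = 6 + ((a*z)*z + a²)/5 = 6 + (a*z² + a²)/5 = 6 + (a² + a*z²)/5 = 6 + (a²/5 + a*z²/5) = 6 + a²/5 + a*z²/5)
x = -138560 (x = -4*34640 = -138560)
d(115, -132) - x = (6 + (⅕)*115² + (⅕)*115*(-132)²) - 1*(-138560) = (6 + (⅕)*13225 + (⅕)*115*17424) + 138560 = (6 + 2645 + 400752) + 138560 = 403403 + 138560 = 541963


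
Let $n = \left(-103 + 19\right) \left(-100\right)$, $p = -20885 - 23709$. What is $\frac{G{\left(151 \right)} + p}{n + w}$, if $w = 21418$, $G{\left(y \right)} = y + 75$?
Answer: $- \frac{22184}{14909} \approx -1.488$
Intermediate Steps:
$G{\left(y \right)} = 75 + y$
$p = -44594$ ($p = -20885 - 23709 = -44594$)
$n = 8400$ ($n = \left(-84\right) \left(-100\right) = 8400$)
$\frac{G{\left(151 \right)} + p}{n + w} = \frac{\left(75 + 151\right) - 44594}{8400 + 21418} = \frac{226 - 44594}{29818} = \left(-44368\right) \frac{1}{29818} = - \frac{22184}{14909}$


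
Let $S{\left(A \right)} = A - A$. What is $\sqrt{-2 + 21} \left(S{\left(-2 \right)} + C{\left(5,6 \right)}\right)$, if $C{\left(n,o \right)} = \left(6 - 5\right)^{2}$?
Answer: $\sqrt{19} \approx 4.3589$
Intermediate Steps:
$S{\left(A \right)} = 0$
$C{\left(n,o \right)} = 1$ ($C{\left(n,o \right)} = 1^{2} = 1$)
$\sqrt{-2 + 21} \left(S{\left(-2 \right)} + C{\left(5,6 \right)}\right) = \sqrt{-2 + 21} \left(0 + 1\right) = \sqrt{19} \cdot 1 = \sqrt{19}$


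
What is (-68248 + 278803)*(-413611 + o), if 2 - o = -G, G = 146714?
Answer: -56196076725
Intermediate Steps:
o = 146716 (o = 2 - (-1)*146714 = 2 - 1*(-146714) = 2 + 146714 = 146716)
(-68248 + 278803)*(-413611 + o) = (-68248 + 278803)*(-413611 + 146716) = 210555*(-266895) = -56196076725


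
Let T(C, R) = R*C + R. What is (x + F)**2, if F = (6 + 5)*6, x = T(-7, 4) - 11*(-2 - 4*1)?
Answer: 11664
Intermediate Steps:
T(C, R) = R + C*R (T(C, R) = C*R + R = R + C*R)
x = 42 (x = 4*(1 - 7) - 11*(-2 - 4*1) = 4*(-6) - 11*(-2 - 4) = -24 - 11*(-6) = -24 - 1*(-66) = -24 + 66 = 42)
F = 66 (F = 11*6 = 66)
(x + F)**2 = (42 + 66)**2 = 108**2 = 11664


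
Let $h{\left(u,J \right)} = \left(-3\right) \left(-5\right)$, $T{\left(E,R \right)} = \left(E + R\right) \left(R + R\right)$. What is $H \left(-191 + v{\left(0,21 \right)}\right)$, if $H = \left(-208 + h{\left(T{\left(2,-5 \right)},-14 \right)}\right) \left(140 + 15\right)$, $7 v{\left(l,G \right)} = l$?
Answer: $5713765$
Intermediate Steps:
$T{\left(E,R \right)} = 2 R \left(E + R\right)$ ($T{\left(E,R \right)} = \left(E + R\right) 2 R = 2 R \left(E + R\right)$)
$v{\left(l,G \right)} = \frac{l}{7}$
$h{\left(u,J \right)} = 15$
$H = -29915$ ($H = \left(-208 + 15\right) \left(140 + 15\right) = \left(-193\right) 155 = -29915$)
$H \left(-191 + v{\left(0,21 \right)}\right) = - 29915 \left(-191 + \frac{1}{7} \cdot 0\right) = - 29915 \left(-191 + 0\right) = \left(-29915\right) \left(-191\right) = 5713765$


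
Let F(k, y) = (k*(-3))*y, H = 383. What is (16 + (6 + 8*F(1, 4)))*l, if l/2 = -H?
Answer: 56684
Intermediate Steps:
l = -766 (l = 2*(-1*383) = 2*(-383) = -766)
F(k, y) = -3*k*y (F(k, y) = (-3*k)*y = -3*k*y)
(16 + (6 + 8*F(1, 4)))*l = (16 + (6 + 8*(-3*1*4)))*(-766) = (16 + (6 + 8*(-12)))*(-766) = (16 + (6 - 96))*(-766) = (16 - 90)*(-766) = -74*(-766) = 56684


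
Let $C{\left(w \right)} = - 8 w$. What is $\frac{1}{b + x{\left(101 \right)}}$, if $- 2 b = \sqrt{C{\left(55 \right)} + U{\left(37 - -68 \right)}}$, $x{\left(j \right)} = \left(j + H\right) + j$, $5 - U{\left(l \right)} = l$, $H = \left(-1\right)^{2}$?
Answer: $\frac{203}{41344} + \frac{3 i \sqrt{15}}{41344} \approx 0.00491 + 0.00028103 i$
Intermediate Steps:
$H = 1$
$U{\left(l \right)} = 5 - l$
$x{\left(j \right)} = 1 + 2 j$ ($x{\left(j \right)} = \left(j + 1\right) + j = \left(1 + j\right) + j = 1 + 2 j$)
$b = - 3 i \sqrt{15}$ ($b = - \frac{\sqrt{\left(-8\right) 55 - \left(32 + 68\right)}}{2} = - \frac{\sqrt{-440 + \left(5 - \left(37 + 68\right)\right)}}{2} = - \frac{\sqrt{-440 + \left(5 - 105\right)}}{2} = - \frac{\sqrt{-440 - 100}}{2} = - \frac{\sqrt{-540}}{2} = - \frac{6 i \sqrt{15}}{2} = - 3 i \sqrt{15} \approx - 11.619 i$)
$\frac{1}{b + x{\left(101 \right)}} = \frac{1}{- 3 i \sqrt{15} + \left(1 + 2 \cdot 101\right)} = \frac{1}{- 3 i \sqrt{15} + \left(1 + 202\right)} = \frac{1}{- 3 i \sqrt{15} + 203} = \frac{1}{203 - 3 i \sqrt{15}}$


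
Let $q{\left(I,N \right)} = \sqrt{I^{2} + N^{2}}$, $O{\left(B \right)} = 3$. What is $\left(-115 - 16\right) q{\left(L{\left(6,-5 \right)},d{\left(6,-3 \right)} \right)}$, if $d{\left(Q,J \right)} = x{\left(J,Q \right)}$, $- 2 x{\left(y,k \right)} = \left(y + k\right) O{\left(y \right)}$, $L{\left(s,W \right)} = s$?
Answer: $- \frac{1965}{2} \approx -982.5$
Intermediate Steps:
$x{\left(y,k \right)} = - \frac{3 k}{2} - \frac{3 y}{2}$ ($x{\left(y,k \right)} = - \frac{\left(y + k\right) 3}{2} = - \frac{\left(k + y\right) 3}{2} = - \frac{3 k + 3 y}{2} = - \frac{3 k}{2} - \frac{3 y}{2}$)
$d{\left(Q,J \right)} = - \frac{3 J}{2} - \frac{3 Q}{2}$ ($d{\left(Q,J \right)} = - \frac{3 Q}{2} - \frac{3 J}{2} = - \frac{3 J}{2} - \frac{3 Q}{2}$)
$\left(-115 - 16\right) q{\left(L{\left(6,-5 \right)},d{\left(6,-3 \right)} \right)} = \left(-115 - 16\right) \sqrt{6^{2} + \left(\left(- \frac{3}{2}\right) \left(-3\right) - 9\right)^{2}} = - 131 \sqrt{36 + \left(\frac{9}{2} - 9\right)^{2}} = - 131 \sqrt{36 + \left(- \frac{9}{2}\right)^{2}} = - 131 \sqrt{36 + \frac{81}{4}} = - 131 \sqrt{\frac{225}{4}} = \left(-131\right) \frac{15}{2} = - \frac{1965}{2}$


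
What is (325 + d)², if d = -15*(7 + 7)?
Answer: 13225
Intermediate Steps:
d = -210 (d = -15*14 = -210)
(325 + d)² = (325 - 210)² = 115² = 13225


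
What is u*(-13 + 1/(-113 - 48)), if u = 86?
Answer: -180084/161 ≈ -1118.5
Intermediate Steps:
u*(-13 + 1/(-113 - 48)) = 86*(-13 + 1/(-113 - 48)) = 86*(-13 + 1/(-161)) = 86*(-13 - 1/161) = 86*(-2094/161) = -180084/161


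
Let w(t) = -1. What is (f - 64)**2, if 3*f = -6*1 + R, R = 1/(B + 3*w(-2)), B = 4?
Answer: 38809/9 ≈ 4312.1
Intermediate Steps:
R = 1 (R = 1/(4 + 3*(-1)) = 1/(4 - 3) = 1/1 = 1)
f = -5/3 (f = (-6*1 + 1)/3 = (-6 + 1)/3 = (1/3)*(-5) = -5/3 ≈ -1.6667)
(f - 64)**2 = (-5/3 - 64)**2 = (-197/3)**2 = 38809/9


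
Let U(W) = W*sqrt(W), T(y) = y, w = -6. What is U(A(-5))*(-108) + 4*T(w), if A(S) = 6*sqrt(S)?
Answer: -24 - 648*5**(3/4)*sqrt(6)*I**(3/2) ≈ 3728.9 - 3752.9*I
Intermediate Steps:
U(W) = W**(3/2)
U(A(-5))*(-108) + 4*T(w) = (6*sqrt(-5))**(3/2)*(-108) + 4*(-6) = (6*(I*sqrt(5)))**(3/2)*(-108) - 24 = (6*I*sqrt(5))**(3/2)*(-108) - 24 = (6*5**(3/4)*sqrt(6)*I**(3/2))*(-108) - 24 = -648*5**(3/4)*sqrt(6)*I**(3/2) - 24 = -24 - 648*5**(3/4)*sqrt(6)*I**(3/2)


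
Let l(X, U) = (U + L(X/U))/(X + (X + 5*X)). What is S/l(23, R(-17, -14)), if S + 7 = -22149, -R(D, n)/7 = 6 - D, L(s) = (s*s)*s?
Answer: 305880197/13806 ≈ 22156.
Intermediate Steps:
L(s) = s³ (L(s) = s²*s = s³)
R(D, n) = -42 + 7*D (R(D, n) = -7*(6 - D) = -42 + 7*D)
S = -22156 (S = -7 - 22149 = -22156)
l(X, U) = (U + X³/U³)/(7*X) (l(X, U) = (U + (X/U)³)/(X + (X + 5*X)) = (U + X³/U³)/(X + 6*X) = (U + X³/U³)/((7*X)) = (U + X³/U³)*(1/(7*X)) = (U + X³/U³)/(7*X))
S/l(23, R(-17, -14)) = -22156*161*(-42 + 7*(-17))³/((-42 + 7*(-17))⁴ + 23³) = -22156*161*(-42 - 119)³/((-42 - 119)⁴ + 12167) = -22156*(-671898241/((-161)⁴ + 12167)) = -22156*(-671898241/(671898241 + 12167)) = -22156/((⅐)*(-1/4173281)*(1/23)*671910408) = -22156/(-55224/55223) = -22156*(-55223/55224) = 305880197/13806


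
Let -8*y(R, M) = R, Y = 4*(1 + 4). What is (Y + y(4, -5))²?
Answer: 1521/4 ≈ 380.25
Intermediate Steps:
Y = 20 (Y = 4*5 = 20)
y(R, M) = -R/8
(Y + y(4, -5))² = (20 - ⅛*4)² = (20 - ½)² = (39/2)² = 1521/4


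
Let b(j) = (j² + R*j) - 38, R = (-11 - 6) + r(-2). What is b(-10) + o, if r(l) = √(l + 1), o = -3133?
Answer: -2901 - 10*I ≈ -2901.0 - 10.0*I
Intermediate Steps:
r(l) = √(1 + l)
R = -17 + I (R = (-11 - 6) + √(1 - 2) = -17 + √(-1) = -17 + I ≈ -17.0 + 1.0*I)
b(j) = -38 + j² + j*(-17 + I) (b(j) = (j² + (-17 + I)*j) - 38 = (j² + j*(-17 + I)) - 38 = -38 + j² + j*(-17 + I))
b(-10) + o = (-38 + (-10)² - 1*(-10)*(17 - I)) - 3133 = (-38 + 100 + (170 - 10*I)) - 3133 = (232 - 10*I) - 3133 = -2901 - 10*I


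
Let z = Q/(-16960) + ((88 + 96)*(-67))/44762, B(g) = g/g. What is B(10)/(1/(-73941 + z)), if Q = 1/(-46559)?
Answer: -1306760253586376019/17672947163840 ≈ -73941.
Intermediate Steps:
B(g) = 1
Q = -1/46559 ≈ -2.1478e-5
z = -4867344882579/17672947163840 (z = -1/46559/(-16960) + ((88 + 96)*(-67))/44762 = -1/46559*(-1/16960) + (184*(-67))*(1/44762) = 1/789640640 - 12328*1/44762 = 1/789640640 - 6164/22381 = -4867344882579/17672947163840 ≈ -0.27541)
B(10)/(1/(-73941 + z)) = 1/1/(-73941 - 4867344882579/17672947163840) = 1/1/(-1306760253586376019/17672947163840) = 1/(-17672947163840/1306760253586376019) = 1*(-1306760253586376019/17672947163840) = -1306760253586376019/17672947163840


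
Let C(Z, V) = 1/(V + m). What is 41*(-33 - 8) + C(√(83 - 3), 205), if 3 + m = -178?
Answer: -40343/24 ≈ -1681.0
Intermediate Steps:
m = -181 (m = -3 - 178 = -181)
C(Z, V) = 1/(-181 + V) (C(Z, V) = 1/(V - 181) = 1/(-181 + V))
41*(-33 - 8) + C(√(83 - 3), 205) = 41*(-33 - 8) + 1/(-181 + 205) = 41*(-41) + 1/24 = -1681 + 1/24 = -40343/24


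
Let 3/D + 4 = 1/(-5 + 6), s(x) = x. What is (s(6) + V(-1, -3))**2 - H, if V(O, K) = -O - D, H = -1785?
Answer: 1849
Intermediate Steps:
D = -1 (D = 3/(-4 + 1/(-5 + 6)) = 3/(-4 + 1/1) = 3/(-4 + 1) = 3/(-3) = 3*(-1/3) = -1)
V(O, K) = 1 - O (V(O, K) = -O - 1*(-1) = -O + 1 = 1 - O)
(s(6) + V(-1, -3))**2 - H = (6 + (1 - 1*(-1)))**2 - 1*(-1785) = (6 + (1 + 1))**2 + 1785 = (6 + 2)**2 + 1785 = 8**2 + 1785 = 64 + 1785 = 1849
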